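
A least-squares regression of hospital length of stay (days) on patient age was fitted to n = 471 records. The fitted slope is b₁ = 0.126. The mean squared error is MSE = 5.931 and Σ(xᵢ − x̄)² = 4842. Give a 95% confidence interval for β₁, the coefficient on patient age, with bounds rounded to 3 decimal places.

SE(b₁) = √(MSE/Sₓₓ) = √(5.931/4842) = 0.0349987.
df = n − 2 = 469.
t* = t_{0.025, 469} = 1.965035.
Margin = t* × SE = 1.965035 × 0.0349987 = 0.06877.
CI: 0.126 ± 0.06877 → (0.057, 0.195).
With 95% confidence, each one-unit increase in patient age is associated with a change of between 0.057 and 0.195 days in hospital length of stay.

(0.057, 0.195)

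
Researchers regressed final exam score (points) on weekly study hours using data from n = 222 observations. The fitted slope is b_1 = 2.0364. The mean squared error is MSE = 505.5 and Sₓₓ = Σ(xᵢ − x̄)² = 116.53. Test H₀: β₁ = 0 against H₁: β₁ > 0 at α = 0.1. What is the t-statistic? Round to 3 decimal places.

SE(b_1) = √(MSE/Sₓₓ) = √(505.5/116.53) = 2.08277.
t = 2.0364 / 2.08277 = 0.978.
df = n − 2 = 220.
One-sided p ≈ 0.1646, which is ≥ 0.1, so fail to reject H₀.
The data do not give significant evidence that the true slope on weekly study hours is positive.

t = 0.978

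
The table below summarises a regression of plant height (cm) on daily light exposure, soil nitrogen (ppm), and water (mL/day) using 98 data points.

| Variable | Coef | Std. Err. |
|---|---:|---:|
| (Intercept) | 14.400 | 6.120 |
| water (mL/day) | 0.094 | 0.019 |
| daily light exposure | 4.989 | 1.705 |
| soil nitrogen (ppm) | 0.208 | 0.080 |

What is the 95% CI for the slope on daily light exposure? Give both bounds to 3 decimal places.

(1.604, 8.374)

Read off: b = 4.989, SE = 1.705 for daily light exposure.
df = n − k − 1 = 98 − 3 − 1 = 94.
t* = t_{0.025, 94} = 1.985523.
Margin = t* × SE = 1.985523 × 1.705 = 3.38532.
CI: 4.989 ± 3.38532 → (1.604, 8.374).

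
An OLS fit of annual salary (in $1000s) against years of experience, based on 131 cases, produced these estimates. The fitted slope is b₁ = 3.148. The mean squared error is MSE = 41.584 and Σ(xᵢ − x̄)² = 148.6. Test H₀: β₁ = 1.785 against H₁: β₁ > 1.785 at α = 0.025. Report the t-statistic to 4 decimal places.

t = 2.5766

SE(b₁) = √(MSE/Sₓₓ) = √(41.584/148.6) = 0.528998.
t = (3.148 − 1.785) / 0.528998 = 2.5766.
df = n − 2 = 129.
One-sided p ≈ 0.0056, which is < 0.025, so reject H₀.
There is evidence that the true slope on years of experience exceeds 1.785 $1000s per unit.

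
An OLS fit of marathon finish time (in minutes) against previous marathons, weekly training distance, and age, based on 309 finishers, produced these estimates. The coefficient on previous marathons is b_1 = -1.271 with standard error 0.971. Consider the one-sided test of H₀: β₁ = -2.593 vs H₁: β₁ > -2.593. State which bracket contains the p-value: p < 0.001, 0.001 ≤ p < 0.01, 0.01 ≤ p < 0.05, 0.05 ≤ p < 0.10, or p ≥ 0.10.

0.05 ≤ p < 0.10

t = (-1.271 − (-2.593)) / 0.971 = 1.361.
df = n − k − 1 = 309 − 3 − 1 = 305.
One-sided p = P(T_{305} > t) ≈ 0.0872.
So 0.05 ≤ p < 0.10.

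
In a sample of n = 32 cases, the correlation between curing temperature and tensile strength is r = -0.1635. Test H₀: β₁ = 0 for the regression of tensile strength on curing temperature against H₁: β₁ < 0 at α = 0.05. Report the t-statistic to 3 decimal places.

t = r·√(n − 2)/√(1 − r²) = -0.1635·√30/√0.973268 = -0.908.
df = n − 2 = 30.
One-sided p ≈ 0.1856, which is ≥ 0.05, so fail to reject H₀.
The data do not give significant evidence of a linear association between curing temperature and tensile strength.

t = -0.908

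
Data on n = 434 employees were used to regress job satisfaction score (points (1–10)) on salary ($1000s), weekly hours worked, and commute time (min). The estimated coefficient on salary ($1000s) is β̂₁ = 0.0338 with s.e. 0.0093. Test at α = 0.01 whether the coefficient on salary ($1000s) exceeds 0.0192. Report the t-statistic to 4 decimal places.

t = 1.5699

H₀: β₁ = 0.0192 vs H₁: β₁ > 0.0192.
t = (β̂₁ − β₁⁰)/SE = (0.0338 − 0.0192) / 0.0093 = 1.5699.
df = n − k − 1 = 434 − 3 − 1 = 430.
One-sided p ≈ 0.0586, which is ≥ 0.01, so fail to reject H₀.
The data do not give significant evidence that the true slope on salary ($1000s) exceeds 0.0192 points (1–10) per unit, holding the other predictors fixed.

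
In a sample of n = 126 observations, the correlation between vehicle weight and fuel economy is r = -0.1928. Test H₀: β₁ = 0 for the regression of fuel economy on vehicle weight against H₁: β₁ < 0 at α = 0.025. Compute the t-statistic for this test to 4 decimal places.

t = r·√(n − 2)/√(1 − r²) = -0.1928·√124/√0.962828 = -2.1880.
df = n − 2 = 124.
One-sided p ≈ 0.0153, which is < 0.025, so reject H₀.
There is evidence of a linear association between vehicle weight and fuel economy.

t = -2.1880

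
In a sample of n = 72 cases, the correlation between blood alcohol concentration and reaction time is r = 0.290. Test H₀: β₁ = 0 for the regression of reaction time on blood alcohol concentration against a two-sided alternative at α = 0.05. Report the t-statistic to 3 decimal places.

t = 2.535

t = r·√(n − 2)/√(1 − r²) = 0.290·√70/√0.9159 = 2.535.
df = n − 2 = 70.
Two-sided p ≈ 0.0135, which is < 0.05, so reject H₀.
There is evidence of a linear association between blood alcohol concentration and reaction time.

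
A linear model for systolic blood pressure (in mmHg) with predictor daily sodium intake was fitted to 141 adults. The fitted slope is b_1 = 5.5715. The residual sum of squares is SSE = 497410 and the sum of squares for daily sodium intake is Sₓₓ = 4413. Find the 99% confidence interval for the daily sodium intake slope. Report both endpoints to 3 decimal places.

MSE = SSE/(n − 2) = 497410/139 = 3578.49.
SE(b_1) = √(MSE/Sₓₓ) = √(3578.49/4413) = 0.900498.
df = n − 2 = 139.
t* = t_{0.005, 139} = 2.611662.
Margin = t* × SE = 2.611662 × 0.900498 = 2.35180.
CI: 5.5715 ± 2.35180 → (3.220, 7.923).
With 99% confidence, each one-unit increase in daily sodium intake is associated with a change of between 3.220 and 7.923 mmHg in systolic blood pressure.

(3.220, 7.923)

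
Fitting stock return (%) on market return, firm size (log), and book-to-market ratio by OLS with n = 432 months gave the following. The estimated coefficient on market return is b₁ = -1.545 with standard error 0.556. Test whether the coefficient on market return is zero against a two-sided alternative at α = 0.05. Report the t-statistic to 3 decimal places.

t = -2.779

H₀: β₁ = 0 vs H₁: β₁ ≠ 0.
t = (b₁ − β₁⁰)/SE = -1.545 / 0.556 = -2.779.
df = n − k − 1 = 432 − 3 − 1 = 428.
Two-sided p ≈ 0.0057, which is < 0.05, so reject H₀.
There is evidence that market return is associated with stock return, holding the other predictors fixed.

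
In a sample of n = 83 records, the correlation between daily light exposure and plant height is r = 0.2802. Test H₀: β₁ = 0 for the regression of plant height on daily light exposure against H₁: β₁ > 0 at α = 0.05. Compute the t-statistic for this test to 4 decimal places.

t = 2.6270

t = r·√(n − 2)/√(1 − r²) = 0.2802·√81/√0.921488 = 2.6270.
df = n − 2 = 81.
One-sided p ≈ 0.0051, which is < 0.05, so reject H₀.
There is evidence of a linear association between daily light exposure and plant height.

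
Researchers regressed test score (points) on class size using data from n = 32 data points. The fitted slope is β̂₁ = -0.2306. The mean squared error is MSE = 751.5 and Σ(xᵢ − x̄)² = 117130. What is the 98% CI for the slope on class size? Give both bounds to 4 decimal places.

(-0.4274, -0.0338)

SE(β̂₁) = √(MSE/Sₓₓ) = √(751.5/117130) = 0.0800996.
df = n − 2 = 30.
t* = t_{0.01, 30} = 2.457262.
Margin = t* × SE = 2.457262 × 0.0800996 = 0.196826.
CI: -0.2306 ± 0.196826 → (-0.4274, -0.0338).
With 98% confidence, each one-unit increase in class size is associated with a change of between -0.4274 and -0.0338 points in test score.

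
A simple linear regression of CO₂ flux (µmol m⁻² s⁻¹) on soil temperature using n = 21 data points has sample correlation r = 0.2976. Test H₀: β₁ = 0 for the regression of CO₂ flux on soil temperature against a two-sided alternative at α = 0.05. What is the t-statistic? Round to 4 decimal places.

t = r·√(n − 2)/√(1 − r²) = 0.2976·√19/√0.911434 = 1.3588.
df = n − 2 = 19.
Two-sided p ≈ 0.1901, which is ≥ 0.05, so fail to reject H₀.
The data do not give significant evidence of a linear association between soil temperature and CO₂ flux.

t = 1.3588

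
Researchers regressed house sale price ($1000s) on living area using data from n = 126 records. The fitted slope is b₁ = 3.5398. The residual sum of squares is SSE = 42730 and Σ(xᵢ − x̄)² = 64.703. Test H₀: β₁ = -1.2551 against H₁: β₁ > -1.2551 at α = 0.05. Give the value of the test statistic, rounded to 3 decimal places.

t = 2.078

MSE = SSE/(n − 2) = 42730/124 = 344.597.
SE(b₁) = √(MSE/Sₓₓ) = √(344.597/64.703) = 2.30777.
t = (3.5398 − (-1.2551)) / 2.30777 = 2.078.
df = n − 2 = 124.
One-sided p ≈ 0.0199, which is < 0.05, so reject H₀.
There is evidence that the true slope on living area exceeds -1.2551 $1000s per unit.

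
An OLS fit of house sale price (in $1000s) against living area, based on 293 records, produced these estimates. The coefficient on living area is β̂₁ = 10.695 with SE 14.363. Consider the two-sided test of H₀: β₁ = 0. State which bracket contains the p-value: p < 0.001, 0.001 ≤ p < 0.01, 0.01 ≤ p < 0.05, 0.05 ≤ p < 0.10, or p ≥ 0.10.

p ≥ 0.10

t = 10.695 / 14.363 = 0.745.
df = n − 2 = 293 − 2 = 291.
Two-sided p = 2·P(T_{291} > |t|) ≈ 0.4571.
So p ≥ 0.10.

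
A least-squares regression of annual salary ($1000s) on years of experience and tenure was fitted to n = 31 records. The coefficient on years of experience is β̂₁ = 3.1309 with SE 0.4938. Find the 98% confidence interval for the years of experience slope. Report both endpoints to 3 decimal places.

df = n − k − 1 = 31 − 2 − 1 = 28.
t* = t_{0.01, 28} = 2.46714.
Margin = t* × SE = 2.46714 × 0.4938 = 1.21827.
CI: 3.1309 ± 1.21827 → (1.913, 4.349).
With 98% confidence, each one-unit increase in years of experience is associated with a change of between 1.913 and 4.349 $1000s in annual salary, holding the other predictors fixed.

(1.913, 4.349)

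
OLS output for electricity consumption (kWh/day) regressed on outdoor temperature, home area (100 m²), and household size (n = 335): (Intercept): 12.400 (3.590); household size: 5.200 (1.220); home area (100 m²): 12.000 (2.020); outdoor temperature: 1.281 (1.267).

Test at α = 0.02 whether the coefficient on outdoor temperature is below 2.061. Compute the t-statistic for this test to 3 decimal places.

t = -0.616

Read off: b = 1.281, SE = 1.267 for outdoor temperature.
H₀: β₁ = 2.061 vs H₁: β₁ < 2.061.
t = (1.281 − 2.061) / 1.267 = -0.616.
df = n − k − 1 = 335 − 3 − 1 = 331.
One-sided p ≈ 0.2693, which is ≥ 0.02, so fail to reject H₀.
The data do not give significant evidence that the true slope on outdoor temperature is below 2.061 kWh/day per unit, holding the other predictors fixed.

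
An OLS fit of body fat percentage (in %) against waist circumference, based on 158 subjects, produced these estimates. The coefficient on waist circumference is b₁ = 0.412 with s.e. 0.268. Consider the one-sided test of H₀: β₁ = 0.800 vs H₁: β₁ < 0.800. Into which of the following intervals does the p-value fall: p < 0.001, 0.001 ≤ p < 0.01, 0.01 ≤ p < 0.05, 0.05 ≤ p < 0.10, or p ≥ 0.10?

t = (0.412 − 0.800) / 0.268 = -1.448.
df = n − 2 = 158 − 2 = 156.
One-sided p = P(T_{156} < t) ≈ 0.0748.
So 0.05 ≤ p < 0.10.

0.05 ≤ p < 0.10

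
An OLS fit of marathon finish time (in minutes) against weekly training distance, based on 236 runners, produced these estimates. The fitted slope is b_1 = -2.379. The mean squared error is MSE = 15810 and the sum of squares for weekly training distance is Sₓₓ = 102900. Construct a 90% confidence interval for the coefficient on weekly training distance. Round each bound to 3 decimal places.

SE(b_1) = √(MSE/Sₓₓ) = √(15810/102900) = 0.391975.
df = n − 2 = 234.
t* = t_{0.05, 234} = 1.651391.
Margin = t* × SE = 1.651391 × 0.391975 = 0.64730.
CI: -2.379 ± 0.64730 → (-3.026, -1.732).
With 90% confidence, each one-unit increase in weekly training distance is associated with a change of between -3.026 and -1.732 minutes in marathon finish time.

(-3.026, -1.732)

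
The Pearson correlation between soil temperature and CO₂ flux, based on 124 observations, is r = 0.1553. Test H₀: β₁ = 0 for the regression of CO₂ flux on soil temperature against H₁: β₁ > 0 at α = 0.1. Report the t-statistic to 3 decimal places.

t = r·√(n − 2)/√(1 − r²) = 0.1553·√122/√0.975882 = 1.736.
df = n − 2 = 122.
One-sided p ≈ 0.0425, which is < 0.1, so reject H₀.
There is evidence of a linear association between soil temperature and CO₂ flux.

t = 1.736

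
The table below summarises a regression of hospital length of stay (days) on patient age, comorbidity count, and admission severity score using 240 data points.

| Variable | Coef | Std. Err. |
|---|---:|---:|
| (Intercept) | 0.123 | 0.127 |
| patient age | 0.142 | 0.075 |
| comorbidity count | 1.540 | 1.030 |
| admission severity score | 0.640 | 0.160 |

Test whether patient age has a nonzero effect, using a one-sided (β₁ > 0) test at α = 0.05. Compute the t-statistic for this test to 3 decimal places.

t = 1.893

Read off: b = 0.142, SE = 0.075 for patient age.
H₀: β₁ = 0 vs H₁: β₁ > 0.
t = 0.142 / 0.075 = 1.893.
df = n − k − 1 = 240 − 3 − 1 = 236.
One-sided p ≈ 0.0298, which is < 0.05, so reject H₀.
There is evidence that the true slope on patient age is positive, holding the other predictors fixed.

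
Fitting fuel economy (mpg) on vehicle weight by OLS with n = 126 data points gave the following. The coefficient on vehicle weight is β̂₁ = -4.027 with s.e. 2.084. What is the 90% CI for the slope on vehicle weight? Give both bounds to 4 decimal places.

(-7.4807, -0.5733)

df = n − 2 = 126 − 2 = 124.
t* = t_{0.05, 124} = 1.657235.
Margin = t* × SE = 1.657235 × 2.084 = 3.453678.
CI: -4.027 ± 3.453678 → (-7.4807, -0.5733).
With 90% confidence, each one-unit increase in vehicle weight is associated with a change of between -7.4807 and -0.5733 mpg in fuel economy.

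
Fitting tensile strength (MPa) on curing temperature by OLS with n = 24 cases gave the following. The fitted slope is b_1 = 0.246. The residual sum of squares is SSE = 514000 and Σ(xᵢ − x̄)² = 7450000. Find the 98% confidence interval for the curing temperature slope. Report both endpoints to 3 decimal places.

MSE = SSE/(n − 2) = 514000/22 = 23363.6.
SE(b_1) = √(MSE/Sₓₓ) = √(23363.6/7450000) = 0.0560005.
df = n − 2 = 22.
t* = t_{0.01, 22} = 2.508325.
Margin = t* × SE = 2.508325 × 0.0560005 = 0.14047.
CI: 0.246 ± 0.14047 → (0.106, 0.386).
With 98% confidence, each one-unit increase in curing temperature is associated with a change of between 0.106 and 0.386 MPa in tensile strength.

(0.106, 0.386)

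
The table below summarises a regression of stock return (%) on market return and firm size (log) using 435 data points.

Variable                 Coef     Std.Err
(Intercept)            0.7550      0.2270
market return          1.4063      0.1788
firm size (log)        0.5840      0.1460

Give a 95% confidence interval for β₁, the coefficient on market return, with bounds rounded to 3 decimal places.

(1.055, 1.758)

Read off: b = 1.4063, SE = 0.1788 for market return.
df = n − k − 1 = 435 − 2 − 1 = 432.
t* = t_{0.025, 432} = 1.965471.
Margin = t* × SE = 1.965471 × 0.1788 = 0.35143.
CI: 1.4063 ± 0.35143 → (1.055, 1.758).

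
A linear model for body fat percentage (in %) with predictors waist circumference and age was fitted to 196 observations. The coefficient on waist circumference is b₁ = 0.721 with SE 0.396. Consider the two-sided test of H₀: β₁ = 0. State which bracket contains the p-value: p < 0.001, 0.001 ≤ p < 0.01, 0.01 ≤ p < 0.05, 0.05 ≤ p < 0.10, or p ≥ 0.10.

t = 0.721 / 0.396 = 1.821.
df = n − k − 1 = 196 − 2 − 1 = 193.
Two-sided p = 2·P(T_{193} > |t|) ≈ 0.0702.
So 0.05 ≤ p < 0.10.

0.05 ≤ p < 0.10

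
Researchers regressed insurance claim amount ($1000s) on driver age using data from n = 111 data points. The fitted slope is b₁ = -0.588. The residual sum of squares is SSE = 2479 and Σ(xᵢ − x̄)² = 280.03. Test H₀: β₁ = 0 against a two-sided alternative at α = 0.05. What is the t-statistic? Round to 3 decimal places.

MSE = SSE/(n − 2) = 2479/109 = 22.7431.
SE(b₁) = √(MSE/Sₓₓ) = √(22.7431/280.03) = 0.284985.
t = -0.588 / 0.284985 = -2.063.
df = n − 2 = 109.
Two-sided p ≈ 0.0415, which is < 0.05, so reject H₀.
There is evidence that driver age is associated with insurance claim amount.

t = -2.063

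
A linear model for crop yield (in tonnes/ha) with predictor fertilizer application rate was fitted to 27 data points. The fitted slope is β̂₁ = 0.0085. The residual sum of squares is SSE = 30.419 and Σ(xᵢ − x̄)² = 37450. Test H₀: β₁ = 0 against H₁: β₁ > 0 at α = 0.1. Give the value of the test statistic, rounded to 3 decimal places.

t = 1.491

MSE = SSE/(n − 2) = 30.419/25 = 1.21676.
SE(β̂₁) = √(MSE/Sₓₓ) = √(1.21676/37450) = 0.00570002.
t = 0.0085 / 0.00570002 = 1.491.
df = n − 2 = 25.
One-sided p ≈ 0.0742, which is < 0.1, so reject H₀.
There is evidence that the true slope on fertilizer application rate is positive.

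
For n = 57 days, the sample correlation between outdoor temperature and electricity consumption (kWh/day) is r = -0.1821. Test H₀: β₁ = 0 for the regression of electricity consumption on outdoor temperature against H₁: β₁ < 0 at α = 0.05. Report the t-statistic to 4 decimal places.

t = r·√(n − 2)/√(1 − r²) = -0.1821·√55/√0.96684 = -1.3735.
df = n − 2 = 55.
One-sided p ≈ 0.0876, which is ≥ 0.05, so fail to reject H₀.
The data do not give significant evidence of a linear association between outdoor temperature and electricity consumption.

t = -1.3735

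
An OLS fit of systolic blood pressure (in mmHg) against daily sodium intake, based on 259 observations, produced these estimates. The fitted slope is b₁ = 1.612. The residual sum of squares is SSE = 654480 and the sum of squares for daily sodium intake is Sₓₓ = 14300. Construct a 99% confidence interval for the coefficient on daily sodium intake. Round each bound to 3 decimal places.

MSE = SSE/(n − 2) = 654480/257 = 2546.61.
SE(b₁) = √(MSE/Sₓₓ) = √(2546.61/14300) = 0.422001.
df = n − 2 = 257.
t* = t_{0.005, 257} = 2.595094.
Margin = t* × SE = 2.595094 × 0.422001 = 1.09513.
CI: 1.612 ± 1.09513 → (0.517, 2.707).
With 99% confidence, each one-unit increase in daily sodium intake is associated with a change of between 0.517 and 2.707 mmHg in systolic blood pressure.

(0.517, 2.707)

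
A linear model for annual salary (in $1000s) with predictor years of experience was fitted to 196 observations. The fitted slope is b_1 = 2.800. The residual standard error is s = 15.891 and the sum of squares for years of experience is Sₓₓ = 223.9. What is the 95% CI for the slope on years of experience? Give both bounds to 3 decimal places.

(0.705, 4.895)

SE(b_1) = s/√Sₓₓ = 15.891/√223.9 = 1.062.
df = n − 2 = 194.
t* = t_{0.025, 194} = 1.972268.
Margin = t* × SE = 1.972268 × 1.062 = 2.09455.
CI: 2.800 ± 2.09455 → (0.705, 4.895).
With 95% confidence, each one-unit increase in years of experience is associated with a change of between 0.705 and 4.895 $1000s in annual salary.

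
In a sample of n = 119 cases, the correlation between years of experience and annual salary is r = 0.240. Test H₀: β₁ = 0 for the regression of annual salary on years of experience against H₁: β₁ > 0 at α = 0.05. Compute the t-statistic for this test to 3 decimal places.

t = r·√(n − 2)/√(1 − r²) = 0.240·√117/√0.9424 = 2.674.
df = n − 2 = 117.
One-sided p ≈ 0.0043, which is < 0.05, so reject H₀.
There is evidence of a linear association between years of experience and annual salary.

t = 2.674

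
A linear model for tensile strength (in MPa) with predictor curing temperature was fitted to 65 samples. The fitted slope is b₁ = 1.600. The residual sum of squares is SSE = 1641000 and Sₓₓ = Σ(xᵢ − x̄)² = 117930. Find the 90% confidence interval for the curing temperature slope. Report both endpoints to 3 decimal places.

(0.815, 2.385)

MSE = SSE/(n − 2) = 1641000/63 = 26047.6.
SE(b₁) = √(MSE/Sₓₓ) = √(26047.6/117930) = 0.469972.
df = n − 2 = 63.
t* = t_{0.05, 63} = 1.669402.
Margin = t* × SE = 1.669402 × 0.469972 = 0.78457.
CI: 1.600 ± 0.78457 → (0.815, 2.385).
With 90% confidence, each one-unit increase in curing temperature is associated with a change of between 0.815 and 2.385 MPa in tensile strength.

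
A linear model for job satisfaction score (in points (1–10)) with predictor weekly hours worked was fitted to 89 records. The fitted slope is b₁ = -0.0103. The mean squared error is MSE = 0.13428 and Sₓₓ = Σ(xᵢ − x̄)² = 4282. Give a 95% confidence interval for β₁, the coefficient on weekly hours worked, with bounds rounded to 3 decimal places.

SE(b₁) = √(MSE/Sₓₓ) = √(0.13428/4282) = 0.00559993.
df = n − 2 = 87.
t* = t_{0.025, 87} = 1.987608.
Margin = t* × SE = 1.987608 × 0.00559993 = 0.01113.
CI: -0.0103 ± 0.01113 → (-0.021, 0.001).
With 95% confidence, each one-unit increase in weekly hours worked is associated with a change of between -0.021 and 0.001 points (1–10) in job satisfaction score.

(-0.021, 0.001)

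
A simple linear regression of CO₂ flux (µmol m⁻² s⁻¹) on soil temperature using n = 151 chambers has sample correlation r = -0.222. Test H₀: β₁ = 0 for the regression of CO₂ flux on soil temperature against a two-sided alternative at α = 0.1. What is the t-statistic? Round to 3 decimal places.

t = r·√(n − 2)/√(1 − r²) = -0.222·√149/√0.950716 = -2.779.
df = n − 2 = 149.
Two-sided p ≈ 0.0062, which is < 0.1, so reject H₀.
There is evidence of a linear association between soil temperature and CO₂ flux.

t = -2.779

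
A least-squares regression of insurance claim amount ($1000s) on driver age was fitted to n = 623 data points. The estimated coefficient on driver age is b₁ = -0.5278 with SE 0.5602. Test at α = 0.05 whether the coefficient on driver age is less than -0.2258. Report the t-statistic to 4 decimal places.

t = -0.5391

H₀: β₁ = -0.2258 vs H₁: β₁ < -0.2258.
t = (b₁ − β₁⁰)/SE = (-0.5278 − (-0.2258)) / 0.5602 = -0.5391.
df = n − 2 = 623 − 2 = 621.
One-sided p ≈ 0.2950, which is ≥ 0.05, so fail to reject H₀.
The data do not give significant evidence that the true slope on driver age is below -0.2258 $1000s per unit.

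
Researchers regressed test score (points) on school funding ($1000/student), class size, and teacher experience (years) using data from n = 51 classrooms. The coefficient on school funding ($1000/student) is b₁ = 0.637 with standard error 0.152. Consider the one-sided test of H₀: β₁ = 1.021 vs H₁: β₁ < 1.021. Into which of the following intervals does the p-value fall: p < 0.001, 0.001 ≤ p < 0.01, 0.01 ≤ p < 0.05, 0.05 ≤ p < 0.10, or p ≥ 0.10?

t = (0.637 − 1.021) / 0.152 = -2.526.
df = n − k − 1 = 51 − 3 − 1 = 47.
One-sided p = P(T_{47} < t) ≈ 0.0075.
So 0.001 ≤ p < 0.01.

0.001 ≤ p < 0.01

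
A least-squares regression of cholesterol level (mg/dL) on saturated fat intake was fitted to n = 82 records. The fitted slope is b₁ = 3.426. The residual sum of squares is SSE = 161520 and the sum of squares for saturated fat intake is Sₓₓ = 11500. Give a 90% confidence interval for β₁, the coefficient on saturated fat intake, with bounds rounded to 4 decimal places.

MSE = SSE/(n − 2) = 161520/80 = 2019.
SE(b₁) = √(MSE/Sₓₓ) = √(2019/11500) = 0.419005.
df = n − 2 = 80.
t* = t_{0.05, 80} = 1.664125.
Margin = t* × SE = 1.664125 × 0.419005 = 0.697277.
CI: 3.426 ± 0.697277 → (2.7287, 4.1233).
With 90% confidence, each one-unit increase in saturated fat intake is associated with a change of between 2.7287 and 4.1233 mg/dL in cholesterol level.

(2.7287, 4.1233)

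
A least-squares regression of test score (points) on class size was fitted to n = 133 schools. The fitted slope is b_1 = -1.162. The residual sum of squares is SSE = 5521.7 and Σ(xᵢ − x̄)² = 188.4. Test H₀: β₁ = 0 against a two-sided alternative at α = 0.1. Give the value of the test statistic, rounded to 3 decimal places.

t = -2.457

MSE = SSE/(n − 2) = 5521.7/131 = 42.1504.
SE(b_1) = √(MSE/Sₓₓ) = √(42.1504/188.4) = 0.472999.
t = -1.162 / 0.472999 = -2.457.
df = n − 2 = 131.
Two-sided p ≈ 0.0153, which is < 0.1, so reject H₀.
There is evidence that class size is associated with test score.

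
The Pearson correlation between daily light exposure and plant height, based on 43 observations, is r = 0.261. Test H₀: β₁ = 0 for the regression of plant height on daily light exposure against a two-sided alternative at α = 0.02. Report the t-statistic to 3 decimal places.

t = 1.731

t = r·√(n − 2)/√(1 − r²) = 0.261·√41/√0.931879 = 1.731.
df = n − 2 = 41.
Two-sided p ≈ 0.0909, which is ≥ 0.02, so fail to reject H₀.
The data do not give significant evidence of a linear association between daily light exposure and plant height.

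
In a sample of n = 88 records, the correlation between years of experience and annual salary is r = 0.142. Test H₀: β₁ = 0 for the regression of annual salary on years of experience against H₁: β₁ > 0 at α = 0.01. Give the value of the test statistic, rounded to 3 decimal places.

t = r·√(n − 2)/√(1 − r²) = 0.142·√86/√0.979836 = 1.330.
df = n − 2 = 86.
One-sided p ≈ 0.0935, which is ≥ 0.01, so fail to reject H₀.
The data do not give significant evidence of a linear association between years of experience and annual salary.

t = 1.330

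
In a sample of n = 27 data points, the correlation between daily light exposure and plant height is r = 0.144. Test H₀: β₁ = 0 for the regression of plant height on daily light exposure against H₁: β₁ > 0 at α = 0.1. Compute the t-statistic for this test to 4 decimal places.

t = 0.7276

t = r·√(n − 2)/√(1 − r²) = 0.144·√25/√0.979264 = 0.7276.
df = n − 2 = 25.
One-sided p ≈ 0.2368, which is ≥ 0.1, so fail to reject H₀.
The data do not give significant evidence of a linear association between daily light exposure and plant height.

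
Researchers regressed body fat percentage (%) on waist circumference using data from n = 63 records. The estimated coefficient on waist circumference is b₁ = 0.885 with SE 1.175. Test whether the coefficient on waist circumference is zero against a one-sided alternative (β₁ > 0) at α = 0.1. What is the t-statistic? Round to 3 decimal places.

H₀: β₁ = 0 vs H₁: β₁ > 0.
t = (b₁ − β₁⁰)/SE = 0.885 / 1.175 = 0.753.
df = n − 2 = 63 − 2 = 61.
One-sided p ≈ 0.2271, which is ≥ 0.1, so fail to reject H₀.
The data do not give significant evidence that the true slope on waist circumference is positive.

t = 0.753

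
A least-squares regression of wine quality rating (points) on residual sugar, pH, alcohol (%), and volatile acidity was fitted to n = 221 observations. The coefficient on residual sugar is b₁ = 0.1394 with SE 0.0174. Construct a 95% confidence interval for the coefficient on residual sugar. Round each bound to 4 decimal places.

(0.1051, 0.1737)

df = n − k − 1 = 221 − 4 − 1 = 216.
t* = t_{0.025, 216} = 1.971007.
Margin = t* × SE = 1.971007 × 0.0174 = 0.034296.
CI: 0.1394 ± 0.034296 → (0.1051, 0.1737).
With 95% confidence, each one-unit increase in residual sugar is associated with a change of between 0.1051 and 0.1737 points in wine quality rating, holding the other predictors fixed.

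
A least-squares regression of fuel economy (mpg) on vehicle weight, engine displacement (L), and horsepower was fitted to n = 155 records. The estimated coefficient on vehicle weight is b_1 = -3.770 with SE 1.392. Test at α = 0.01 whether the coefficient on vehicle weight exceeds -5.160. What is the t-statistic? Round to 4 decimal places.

t = 0.9986

H₀: β₁ = -5.160 vs H₁: β₁ > -5.160.
t = (b_1 − β₁⁰)/SE = (-3.770 − (-5.160)) / 1.392 = 0.9986.
df = n − k − 1 = 155 − 3 − 1 = 151.
One-sided p ≈ 0.1598, which is ≥ 0.01, so fail to reject H₀.
The data do not give significant evidence that the true slope on vehicle weight exceeds -5.160 mpg per unit, holding the other predictors fixed.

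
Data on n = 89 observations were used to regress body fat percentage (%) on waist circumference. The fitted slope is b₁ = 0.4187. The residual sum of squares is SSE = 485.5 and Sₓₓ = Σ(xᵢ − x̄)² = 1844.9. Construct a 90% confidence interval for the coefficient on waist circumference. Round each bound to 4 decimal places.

MSE = SSE/(n − 2) = 485.5/87 = 5.58046.
SE(b₁) = √(MSE/Sₓₓ) = √(5.58046/1844.9) = 0.0549982.
df = n − 2 = 87.
t* = t_{0.05, 87} = 1.662557.
Margin = t* × SE = 1.662557 × 0.0549982 = 0.091438.
CI: 0.4187 ± 0.091438 → (0.3273, 0.5101).
With 90% confidence, each one-unit increase in waist circumference is associated with a change of between 0.3273 and 0.5101 % in body fat percentage.

(0.3273, 0.5101)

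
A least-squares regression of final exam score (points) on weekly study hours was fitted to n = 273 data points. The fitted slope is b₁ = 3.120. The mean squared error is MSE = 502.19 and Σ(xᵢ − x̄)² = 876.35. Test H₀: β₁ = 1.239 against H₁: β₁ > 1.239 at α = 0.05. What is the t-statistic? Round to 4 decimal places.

t = 2.4848

SE(b₁) = √(MSE/Sₓₓ) = √(502.19/876.35) = 0.756999.
t = (3.120 − 1.239) / 0.756999 = 2.4848.
df = n − 2 = 271.
One-sided p ≈ 0.0068, which is < 0.05, so reject H₀.
There is evidence that the true slope on weekly study hours exceeds 1.239 points per unit.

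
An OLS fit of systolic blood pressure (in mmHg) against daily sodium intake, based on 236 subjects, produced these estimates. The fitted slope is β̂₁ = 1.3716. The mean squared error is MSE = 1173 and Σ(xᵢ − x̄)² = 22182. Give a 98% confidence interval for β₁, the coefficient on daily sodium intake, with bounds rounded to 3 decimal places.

(0.833, 1.910)

SE(β̂₁) = √(MSE/Sₓₓ) = √(1173/22182) = 0.229958.
df = n − 2 = 234.
t* = t_{0.01, 234} = 2.342389.
Margin = t* × SE = 2.342389 × 0.229958 = 0.53865.
CI: 1.3716 ± 0.53865 → (0.833, 1.910).
With 98% confidence, each one-unit increase in daily sodium intake is associated with a change of between 0.833 and 1.910 mmHg in systolic blood pressure.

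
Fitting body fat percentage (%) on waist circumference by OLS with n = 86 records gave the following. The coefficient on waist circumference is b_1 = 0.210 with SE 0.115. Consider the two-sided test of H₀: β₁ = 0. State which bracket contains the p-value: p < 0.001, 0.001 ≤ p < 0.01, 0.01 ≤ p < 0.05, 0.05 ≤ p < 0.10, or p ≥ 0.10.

0.05 ≤ p < 0.10

t = 0.210 / 0.115 = 1.826.
df = n − 2 = 86 − 2 = 84.
Two-sided p = 2·P(T_{84} > |t|) ≈ 0.0714.
So 0.05 ≤ p < 0.10.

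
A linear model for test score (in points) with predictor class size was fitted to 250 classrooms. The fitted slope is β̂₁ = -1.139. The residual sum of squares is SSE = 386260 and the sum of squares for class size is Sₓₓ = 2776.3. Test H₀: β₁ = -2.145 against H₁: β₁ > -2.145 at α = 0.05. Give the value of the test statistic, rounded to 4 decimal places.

MSE = SSE/(n − 2) = 386260/248 = 1557.5.
SE(β̂₁) = √(MSE/Sₓₓ) = √(1557.5/2776.3) = 0.748998.
t = (-1.139 − (-2.145)) / 0.748998 = 1.3431.
df = n − 2 = 248.
One-sided p ≈ 0.0902, which is ≥ 0.05, so fail to reject H₀.
The data do not give significant evidence that the true slope on class size exceeds -2.145 points per unit.

t = 1.3431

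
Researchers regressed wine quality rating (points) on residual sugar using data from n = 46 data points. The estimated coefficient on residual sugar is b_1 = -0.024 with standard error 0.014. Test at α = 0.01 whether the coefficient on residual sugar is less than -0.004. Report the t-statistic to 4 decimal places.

H₀: β₁ = -0.004 vs H₁: β₁ < -0.004.
t = (b_1 − β₁⁰)/SE = (-0.024 − (-0.004)) / 0.014 = -1.4286.
df = n − 2 = 46 − 2 = 44.
One-sided p ≈ 0.0801, which is ≥ 0.01, so fail to reject H₀.
The data do not give significant evidence that the true slope on residual sugar is below -0.004 points per unit.

t = -1.4286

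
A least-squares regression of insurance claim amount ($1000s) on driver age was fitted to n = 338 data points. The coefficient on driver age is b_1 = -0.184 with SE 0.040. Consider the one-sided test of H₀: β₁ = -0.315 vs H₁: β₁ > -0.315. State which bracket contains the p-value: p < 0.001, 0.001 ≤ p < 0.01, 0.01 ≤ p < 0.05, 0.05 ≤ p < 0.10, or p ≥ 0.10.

t = (-0.184 − (-0.315)) / 0.040 = 3.275.
df = n − 2 = 338 − 2 = 336.
One-sided p = P(T_{336} > t) ≈ 0.0006.
So p < 0.001.

p < 0.001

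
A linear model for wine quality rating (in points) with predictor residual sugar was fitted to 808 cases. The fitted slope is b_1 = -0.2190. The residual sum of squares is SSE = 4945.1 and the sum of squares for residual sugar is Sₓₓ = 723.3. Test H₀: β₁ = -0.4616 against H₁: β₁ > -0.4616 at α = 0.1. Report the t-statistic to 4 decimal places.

MSE = SSE/(n − 2) = 4945.1/806 = 6.13536.
SE(b_1) = √(MSE/Sₓₓ) = √(6.13536/723.3) = 0.0921002.
t = (-0.2190 − (-0.4616)) / 0.0921002 = 2.6341.
df = n − 2 = 806.
One-sided p ≈ 0.0043, which is < 0.1, so reject H₀.
There is evidence that the true slope on residual sugar exceeds -0.4616 points per unit.

t = 2.6341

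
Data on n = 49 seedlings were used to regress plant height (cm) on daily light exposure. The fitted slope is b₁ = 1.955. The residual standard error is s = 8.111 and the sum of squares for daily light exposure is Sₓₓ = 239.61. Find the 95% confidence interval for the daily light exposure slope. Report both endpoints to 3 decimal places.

(0.901, 3.009)

SE(b₁) = s/√Sₓₓ = 8.111/√239.61 = 0.523989.
df = n − 2 = 47.
t* = t_{0.025, 47} = 2.011741.
Margin = t* × SE = 2.011741 × 0.523989 = 1.05413.
CI: 1.955 ± 1.05413 → (0.901, 3.009).
With 95% confidence, each one-unit increase in daily light exposure is associated with a change of between 0.901 and 3.009 cm in plant height.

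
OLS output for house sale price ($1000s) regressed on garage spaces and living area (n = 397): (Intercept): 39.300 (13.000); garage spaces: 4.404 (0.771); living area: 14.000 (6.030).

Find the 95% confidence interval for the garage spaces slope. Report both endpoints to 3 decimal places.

Read off: b = 4.404, SE = 0.771 for garage spaces.
df = n − k − 1 = 397 − 2 − 1 = 394.
t* = t_{0.025, 394} = 1.966003.
Margin = t* × SE = 1.966003 × 0.771 = 1.51579.
CI: 4.404 ± 1.51579 → (2.888, 5.920).

(2.888, 5.920)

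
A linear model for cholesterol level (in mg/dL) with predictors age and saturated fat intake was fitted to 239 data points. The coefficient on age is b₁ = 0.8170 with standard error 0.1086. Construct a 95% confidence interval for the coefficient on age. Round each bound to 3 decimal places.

(0.603, 1.031)

df = n − k − 1 = 239 − 2 − 1 = 236.
t* = t_{0.025, 236} = 1.970067.
Margin = t* × SE = 1.970067 × 0.1086 = 0.21395.
CI: 0.8170 ± 0.21395 → (0.603, 1.031).
With 95% confidence, each one-unit increase in age is associated with a change of between 0.603 and 1.031 mg/dL in cholesterol level, holding the other predictors fixed.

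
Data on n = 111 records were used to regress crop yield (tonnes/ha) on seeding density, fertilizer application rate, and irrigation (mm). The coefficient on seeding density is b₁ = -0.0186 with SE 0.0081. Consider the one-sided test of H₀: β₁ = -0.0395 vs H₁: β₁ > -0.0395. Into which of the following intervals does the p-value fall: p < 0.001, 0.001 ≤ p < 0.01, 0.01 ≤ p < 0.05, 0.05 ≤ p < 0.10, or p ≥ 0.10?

t = (-0.0186 − (-0.0395)) / 0.0081 = 2.580.
df = n − k − 1 = 111 − 3 − 1 = 107.
One-sided p = P(T_{107} > t) ≈ 0.0056.
So 0.001 ≤ p < 0.01.

0.001 ≤ p < 0.01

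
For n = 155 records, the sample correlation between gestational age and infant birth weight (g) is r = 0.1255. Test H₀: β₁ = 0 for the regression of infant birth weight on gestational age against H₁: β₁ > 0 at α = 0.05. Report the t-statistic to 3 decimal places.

t = 1.565

t = r·√(n − 2)/√(1 − r²) = 0.1255·√153/√0.98425 = 1.565.
df = n − 2 = 153.
One-sided p ≈ 0.0599, which is ≥ 0.05, so fail to reject H₀.
The data do not give significant evidence of a linear association between gestational age and infant birth weight.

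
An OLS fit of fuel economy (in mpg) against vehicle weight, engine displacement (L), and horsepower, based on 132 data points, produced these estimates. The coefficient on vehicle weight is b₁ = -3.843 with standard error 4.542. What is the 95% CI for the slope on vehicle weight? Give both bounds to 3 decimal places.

(-12.830, 5.144)

df = n − k − 1 = 132 − 3 − 1 = 128.
t* = t_{0.025, 128} = 1.978671.
Margin = t* × SE = 1.978671 × 4.542 = 8.98712.
CI: -3.843 ± 8.98712 → (-12.830, 5.144).
With 95% confidence, each one-unit increase in vehicle weight is associated with a change of between -12.830 and 5.144 mpg in fuel economy, holding the other predictors fixed.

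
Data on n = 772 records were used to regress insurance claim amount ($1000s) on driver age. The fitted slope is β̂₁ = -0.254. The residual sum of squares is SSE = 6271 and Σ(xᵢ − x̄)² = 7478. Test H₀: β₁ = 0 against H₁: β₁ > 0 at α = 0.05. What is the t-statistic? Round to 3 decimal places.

MSE = SSE/(n − 2) = 6271/770 = 8.14416.
SE(β̂₁) = √(MSE/Sₓₓ) = √(8.14416/7478) = 0.0330012.
t = -0.254 / 0.0330012 = -7.697.
df = n − 2 = 770.
One-sided p ≈ 1.0000, which is ≥ 0.05, so fail to reject H₀.
The data do not give significant evidence that the true slope on driver age is positive.

t = -7.697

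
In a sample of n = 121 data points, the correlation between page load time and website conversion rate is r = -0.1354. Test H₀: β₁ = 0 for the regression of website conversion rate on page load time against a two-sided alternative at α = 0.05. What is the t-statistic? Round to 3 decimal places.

t = -1.491

t = r·√(n − 2)/√(1 − r²) = -0.1354·√119/√0.981667 = -1.491.
df = n − 2 = 119.
Two-sided p ≈ 0.1387, which is ≥ 0.05, so fail to reject H₀.
The data do not give significant evidence of a linear association between page load time and website conversion rate.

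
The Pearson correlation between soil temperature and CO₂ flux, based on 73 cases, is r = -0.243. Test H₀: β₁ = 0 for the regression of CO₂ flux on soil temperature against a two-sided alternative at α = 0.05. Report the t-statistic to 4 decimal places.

t = -2.1108

t = r·√(n − 2)/√(1 − r²) = -0.243·√71/√0.940951 = -2.1108.
df = n − 2 = 71.
Two-sided p ≈ 0.0383, which is < 0.05, so reject H₀.
There is evidence of a linear association between soil temperature and CO₂ flux.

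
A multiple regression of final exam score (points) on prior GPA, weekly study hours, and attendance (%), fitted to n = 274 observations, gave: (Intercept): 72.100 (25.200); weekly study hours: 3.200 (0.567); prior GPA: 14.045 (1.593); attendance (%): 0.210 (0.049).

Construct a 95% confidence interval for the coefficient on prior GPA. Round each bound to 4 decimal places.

(10.9087, 17.1813)

Read off: b = 14.045, SE = 1.593 for prior GPA.
df = n − k − 1 = 274 − 3 − 1 = 270.
t* = t_{0.025, 270} = 1.968789.
Margin = t* × SE = 1.968789 × 1.593 = 3.136281.
CI: 14.045 ± 3.136281 → (10.9087, 17.1813).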